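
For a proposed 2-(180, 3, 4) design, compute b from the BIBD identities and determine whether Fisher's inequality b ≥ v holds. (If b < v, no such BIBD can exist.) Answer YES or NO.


b = λv(v − 1)/(k(k − 1)) = 4·180·179/(3·2) = 128880/6 = 21480.
Compare with v = 180: b ≥ v, so Fisher's inequality holds.

YES


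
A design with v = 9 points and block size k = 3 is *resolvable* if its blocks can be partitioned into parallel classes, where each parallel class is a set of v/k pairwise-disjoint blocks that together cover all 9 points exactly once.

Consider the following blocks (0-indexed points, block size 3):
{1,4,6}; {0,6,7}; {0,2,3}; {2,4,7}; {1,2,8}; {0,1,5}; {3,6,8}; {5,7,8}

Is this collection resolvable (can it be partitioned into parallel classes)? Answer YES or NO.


v = 9, block size k = 3, number of blocks = 8.
For resolvability, blocks must partition into parallel classes of size v/k = 3.
Total blocks must therefore be a multiple of 3: 8 = 3·2 + 2 ⇒ not divisible ✗.
Resolvable? NO.

NO


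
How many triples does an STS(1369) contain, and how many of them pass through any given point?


An STS(v) is a 2-(v, 3, 1) BIBD: block size k = 3, λ = 1.
Replication: r(k − 1) = λ(v − 1) ⇒ r·2 = 1369 − 1 = 1368 ⇒ r = 684.
Block count: bk = vr ⇒ b·3 = 1369·684 = 936396 ⇒ b = 312132.

r = 684, b = 312132.


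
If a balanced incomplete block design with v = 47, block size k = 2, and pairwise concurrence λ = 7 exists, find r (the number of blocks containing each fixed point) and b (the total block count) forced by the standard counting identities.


Any 2-(v, k, λ) BIBD satisfies two necessary conditions:
  (i)  Each point sits in r blocks, and counting incidences through any fixed point gives r(k − 1) = λ(v − 1), so r = λ(v − 1)/(k − 1).
  (ii) Total incidences bk = vr, so b = vr/k.
Step 1: r = λ(v − 1)/(k − 1) = 7·(47 − 1)/(2 − 1) = 7·46/1 = 322/1 = 322.
Step 2: b = vr/k = 47·322/2 = 15134/2 = 7567.
Check integrality: r = 322 ∈ Z ✓, b = 7567 ∈ Z ✓.
(These identities are necessary conditions: they determine r and b for any design with these parameters, but do not by themselves prove that one exists.)

r = 322, b = 7567.


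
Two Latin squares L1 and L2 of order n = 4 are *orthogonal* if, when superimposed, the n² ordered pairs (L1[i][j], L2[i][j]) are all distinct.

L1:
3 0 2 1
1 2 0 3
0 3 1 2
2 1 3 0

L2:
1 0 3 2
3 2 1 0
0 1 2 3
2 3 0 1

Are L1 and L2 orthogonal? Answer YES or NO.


Form the n² = 16 superimposed pairs (L1[i][j], L2[i][j]), row by row (rows and columns indexed from 0):
row 0: (3,1) (0,0) (2,3) (1,2)
row 1: (1,3) (2,2) (0,1) (3,0)
row 2: (0,0) (3,1) (1,2) (2,3)
row 3: (2,2) (1,3) (3,0) (0,1)
Orthogonality requires all 16 pairs distinct.
But the pair (0,0) repeats: cell (0,1) has L1 = 0, L2 = 0, and cell (2,0) has L1 = 0, L2 = 0.
A repeated pair means some other pair never occurs (only 8 distinct pairs out of 16), so the squares are not orthogonal.
Conclusion: NO.

NO


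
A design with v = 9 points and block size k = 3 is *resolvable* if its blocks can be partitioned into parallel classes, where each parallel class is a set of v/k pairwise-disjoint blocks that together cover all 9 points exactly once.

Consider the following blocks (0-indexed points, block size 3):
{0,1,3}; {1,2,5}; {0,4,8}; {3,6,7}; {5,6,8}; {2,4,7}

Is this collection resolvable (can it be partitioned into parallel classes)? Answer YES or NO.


v = 9, block size k = 3, number of blocks = 6.
For resolvability, blocks must partition into parallel classes of size v/k = 3.
Total blocks must therefore be a multiple of 3: 6 = 3·2 + 0 ⇒ divisible ✓.
Greedy packing gives 2 candidate class(es). Each should be a full parallel class (size 3, covers all 9 points).
  Class 1 (3 blocks): {0,1,3}; {5,6,8}; {2,4,7}. Points covered: [0, 1, 2, 3, 4, 5, 6, 7, 8].
  Class 2 (3 blocks): {1,2,5}; {0,4,8}; {3,6,7}. Points covered: [0, 1, 2, 3, 4, 5, 6, 7, 8].
All classes full (size 3)? YES. All classes cover every point? YES.
Resolvable? YES.

YES


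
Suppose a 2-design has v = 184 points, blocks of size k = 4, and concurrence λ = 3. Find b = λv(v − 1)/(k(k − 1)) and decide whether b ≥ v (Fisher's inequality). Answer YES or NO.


b = λv(v − 1)/(k(k − 1)) = 3·184·183/(4·3) = 101016/12 = 8418.
Compare with v = 184: b ≥ v, so Fisher's inequality holds.

YES


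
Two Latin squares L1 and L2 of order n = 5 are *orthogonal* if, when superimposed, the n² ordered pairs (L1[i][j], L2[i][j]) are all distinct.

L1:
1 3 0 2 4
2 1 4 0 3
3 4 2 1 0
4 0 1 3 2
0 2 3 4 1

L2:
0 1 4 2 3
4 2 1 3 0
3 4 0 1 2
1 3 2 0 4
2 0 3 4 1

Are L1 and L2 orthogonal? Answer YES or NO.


Form the n² = 25 superimposed pairs (L1[i][j], L2[i][j]), row by row (rows and columns indexed from 0):
row 0: (1,0) (3,1) (0,4) (2,2) (4,3)
row 1: (2,4) (1,2) (4,1) (0,3) (3,0)
row 2: (3,3) (4,4) (2,0) (1,1) (0,2)
row 3: (4,1) (0,3) (1,2) (3,0) (2,4)
row 4: (0,2) (2,0) (3,3) (4,4) (1,1)
Orthogonality requires all 25 pairs distinct.
But the pair (4,1) repeats: cell (1,2) has L1 = 4, L2 = 1, and cell (3,0) has L1 = 4, L2 = 1.
A repeated pair means some other pair never occurs (only 15 distinct pairs out of 25), so the squares are not orthogonal.
Conclusion: NO.

NO


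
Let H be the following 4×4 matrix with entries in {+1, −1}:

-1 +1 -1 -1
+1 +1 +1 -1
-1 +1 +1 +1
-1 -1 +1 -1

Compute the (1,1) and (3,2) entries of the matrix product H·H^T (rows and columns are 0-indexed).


Row 1 of H: [1, 1, 1, -1].
Row 2 of H: [-1, 1, 1, 1].
Row 3 of H: [-1, -1, 1, -1].
(H·H^T)[1][1] = Σ_j H[1][j]·H[1][j] = (1)² + (1)² + (1)² + (-1)² = 1 + 1 + 1 + 1 = 4.
(H·H^T)[3][2] = Σ_j H[3][j]·H[2][j] = (-1)·(-1) + (-1)·(1) + (1)·(1) + (-1)·(1) = 1 + -1 + 1 + -1 = 0.
So rows 3 and 2 are orthogonal; the diagonal entry equals n = 4.

(1,1) entry = 4; (3,2) entry = 0.


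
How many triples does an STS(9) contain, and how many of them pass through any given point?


An STS(v) is a 2-(v, 3, 1) BIBD: block size k = 3, λ = 1.
Replication: r(k − 1) = λ(v − 1) ⇒ r·2 = 9 − 1 = 8 ⇒ r = 4.
Block count: bk = vr ⇒ b·3 = 9·4 = 36 ⇒ b = 12.

r = 4, b = 12.


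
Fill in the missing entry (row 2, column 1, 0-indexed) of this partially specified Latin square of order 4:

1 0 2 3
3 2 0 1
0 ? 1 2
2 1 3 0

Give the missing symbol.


Row 2 contains symbols [0, 1, 2] — missing [3].
Column 1 contains symbols [0, 1, 2] — missing [3].
The missing symbol must appear in both missing sets; intersection = [3].
Therefore the hidden value is 3.

Missing value = 3.


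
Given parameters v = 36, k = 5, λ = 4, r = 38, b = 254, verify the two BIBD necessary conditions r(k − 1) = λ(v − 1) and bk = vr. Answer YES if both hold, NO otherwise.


Condition (i): r(k − 1) = 38·4 = 152; λ(v − 1) = 4·35 = 140. Match? NO.
Condition (ii): bk = 254·5 = 1270; vr = 36·38 = 1368. Match? NO.
Both conditions hold? NO.

NO


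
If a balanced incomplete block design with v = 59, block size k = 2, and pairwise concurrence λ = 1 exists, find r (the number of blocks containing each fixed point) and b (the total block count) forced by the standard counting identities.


Any 2-(v, k, λ) BIBD satisfies two necessary conditions:
  (i)  Each point sits in r blocks, and counting incidences through any fixed point gives r(k − 1) = λ(v − 1), so r = λ(v − 1)/(k − 1).
  (ii) Total incidences bk = vr, so b = vr/k.
Step 1: r = λ(v − 1)/(k − 1) = 1·(59 − 1)/(2 − 1) = 1·58/1 = 58/1 = 58.
Step 2: b = vr/k = 59·58/2 = 3422/2 = 1711.
Check integrality: r = 58 ∈ Z ✓, b = 1711 ∈ Z ✓.
(These identities are necessary conditions: they determine r and b for any design with these parameters, but do not by themselves prove that one exists.)

r = 58, b = 1711.


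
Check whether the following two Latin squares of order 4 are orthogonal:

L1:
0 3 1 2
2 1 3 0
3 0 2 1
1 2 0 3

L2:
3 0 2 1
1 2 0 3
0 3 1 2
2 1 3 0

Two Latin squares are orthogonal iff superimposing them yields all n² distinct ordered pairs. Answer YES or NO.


Form the n² = 16 superimposed pairs (L1[i][j], L2[i][j]), row by row (rows and columns indexed from 0):
row 0: (0,3) (3,0) (1,2) (2,1)
row 1: (2,1) (1,2) (3,0) (0,3)
row 2: (3,0) (0,3) (2,1) (1,2)
row 3: (1,2) (2,1) (0,3) (3,0)
Orthogonality requires all 16 pairs distinct.
But the pair (2,1) repeats: cell (0,3) has L1 = 2, L2 = 1, and cell (1,0) has L1 = 2, L2 = 1.
A repeated pair means some other pair never occurs (only 4 distinct pairs out of 16), so the squares are not orthogonal.
Conclusion: NO.

NO


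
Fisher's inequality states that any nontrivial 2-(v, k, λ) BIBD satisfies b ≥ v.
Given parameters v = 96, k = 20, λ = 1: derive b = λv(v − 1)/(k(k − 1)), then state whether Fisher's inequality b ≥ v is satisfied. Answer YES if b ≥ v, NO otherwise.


b = λv(v − 1)/(k(k − 1)) = 1·96·95/(20·19) = 9120/380 = 24.
Compare with v = 96: b < v, so Fisher's inequality fails.

NO


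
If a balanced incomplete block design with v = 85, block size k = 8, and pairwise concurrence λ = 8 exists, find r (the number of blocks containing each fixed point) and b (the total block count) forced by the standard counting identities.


Any 2-(v, k, λ) BIBD satisfies two necessary conditions:
  (i)  Each point sits in r blocks, and counting incidences through any fixed point gives r(k − 1) = λ(v − 1), so r = λ(v − 1)/(k − 1).
  (ii) Total incidences bk = vr, so b = vr/k.
Step 1: r = λ(v − 1)/(k − 1) = 8·(85 − 1)/(8 − 1) = 8·84/7 = 672/7 = 96.
Step 2: b = vr/k = 85·96/8 = 8160/8 = 1020.
Check integrality: r = 96 ∈ Z ✓, b = 1020 ∈ Z ✓.
(These identities are necessary conditions: they determine r and b for any design with these parameters, but do not by themselves prove that one exists.)

r = 96, b = 1020.


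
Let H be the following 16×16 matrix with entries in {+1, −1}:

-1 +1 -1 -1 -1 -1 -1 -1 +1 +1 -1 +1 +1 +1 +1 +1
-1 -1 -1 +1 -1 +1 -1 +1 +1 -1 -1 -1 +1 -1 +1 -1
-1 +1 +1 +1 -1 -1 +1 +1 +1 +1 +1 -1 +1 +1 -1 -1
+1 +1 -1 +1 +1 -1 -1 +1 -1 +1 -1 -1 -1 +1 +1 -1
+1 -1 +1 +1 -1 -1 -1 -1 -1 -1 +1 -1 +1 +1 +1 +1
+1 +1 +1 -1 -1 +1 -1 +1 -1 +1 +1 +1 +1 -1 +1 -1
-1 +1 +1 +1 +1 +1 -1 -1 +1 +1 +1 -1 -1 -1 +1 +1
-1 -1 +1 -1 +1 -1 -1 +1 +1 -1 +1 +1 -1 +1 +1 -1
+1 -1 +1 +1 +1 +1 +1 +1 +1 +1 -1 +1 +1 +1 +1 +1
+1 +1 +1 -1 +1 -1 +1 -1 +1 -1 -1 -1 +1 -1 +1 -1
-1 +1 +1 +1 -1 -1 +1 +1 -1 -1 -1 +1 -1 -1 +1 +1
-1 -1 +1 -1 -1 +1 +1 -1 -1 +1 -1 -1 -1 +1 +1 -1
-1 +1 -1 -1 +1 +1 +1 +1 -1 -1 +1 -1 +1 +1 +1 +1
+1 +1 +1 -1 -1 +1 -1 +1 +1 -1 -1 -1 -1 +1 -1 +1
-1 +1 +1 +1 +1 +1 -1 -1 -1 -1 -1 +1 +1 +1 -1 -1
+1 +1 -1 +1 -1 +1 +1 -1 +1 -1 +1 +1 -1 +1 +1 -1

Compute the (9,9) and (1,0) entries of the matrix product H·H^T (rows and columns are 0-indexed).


Row 0 of H: [-1, 1, -1, -1, -1, -1, -1, -1, 1, 1, -1, 1, 1, 1, 1, 1].
Row 1 of H: [-1, -1, -1, 1, -1, 1, -1, 1, 1, -1, -1, -1, 1, -1, 1, -1].
Row 9 of H: [1, 1, 1, -1, 1, -1, 1, -1, 1, -1, -1, -1, 1, -1, 1, -1].
(H·H^T)[9][9] = Σ_j H[9][j]·H[9][j] = (1)² + (1)² + (1)² + (-1)² + (1)² + (-1)² + (1)² + (-1)² + (1)² + (-1)² + (-1)² + (-1)² + (1)² + (-1)² + (1)² + (-1)² = 1 + 1 + 1 + 1 + 1 + 1 + 1 + 1 + 1 + 1 + 1 + 1 + 1 + 1 + 1 + 1 = 16.
(H·H^T)[1][0] = Σ_j H[1][j]·H[0][j] = (-1)·(-1) + (-1)·(1) + (-1)·(-1) + (1)·(-1) + (-1)·(-1) + (1)·(-1) + (-1)·(-1) + (1)·(-1) + (1)·(1) + (-1)·(1) + (-1)·(-1) + (-1)·(1) + (1)·(1) + (-1)·(1) + (1)·(1) + (-1)·(1) = 1 + -1 + 1 + -1 + 1 + -1 + 1 + -1 + 1 + -1 + 1 + -1 + 1 + -1 + 1 + -1 = 0.
So rows 1 and 0 are orthogonal; the diagonal entry equals n = 16.

(9,9) entry = 16; (1,0) entry = 0.


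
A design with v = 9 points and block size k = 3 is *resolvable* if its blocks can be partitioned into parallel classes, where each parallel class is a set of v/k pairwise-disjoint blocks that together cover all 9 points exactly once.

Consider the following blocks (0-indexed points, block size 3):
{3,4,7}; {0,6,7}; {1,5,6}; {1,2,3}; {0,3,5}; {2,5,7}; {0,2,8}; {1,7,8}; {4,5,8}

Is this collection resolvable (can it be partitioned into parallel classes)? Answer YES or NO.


v = 9, block size k = 3, number of blocks = 9.
For resolvability, blocks must partition into parallel classes of size v/k = 3.
Total blocks must therefore be a multiple of 3: 9 = 3·3 + 0 ⇒ divisible ✓.
Consider block {0,3,5}. The only other block(s) in the collection disjoint from it are {1,7,8} — just 1 block(s). Any parallel class containing {0,3,5} would need 2 other blocks each disjoint from it, so no parallel class of size 3 can contain {0,3,5}.
Since every block must belong to some parallel class in a resolution, the collection cannot be partitioned into parallel classes.
Resolvable? NO.

NO


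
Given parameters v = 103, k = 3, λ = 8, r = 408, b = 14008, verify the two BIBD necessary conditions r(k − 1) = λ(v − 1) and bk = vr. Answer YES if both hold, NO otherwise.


Condition (i): r(k − 1) = 408·2 = 816; λ(v − 1) = 8·102 = 816. Match? YES.
Condition (ii): bk = 14008·3 = 42024; vr = 103·408 = 42024. Match? YES.
Both conditions hold? YES.

YES


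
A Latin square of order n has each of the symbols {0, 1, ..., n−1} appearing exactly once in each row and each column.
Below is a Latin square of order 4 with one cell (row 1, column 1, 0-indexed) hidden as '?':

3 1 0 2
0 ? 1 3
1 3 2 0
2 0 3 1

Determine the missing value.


Row 1 contains symbols [0, 1, 3] — missing [2].
Column 1 contains symbols [0, 1, 3] — missing [2].
The missing symbol must appear in both missing sets; intersection = [2].
Therefore the hidden value is 2.

Missing value = 2.


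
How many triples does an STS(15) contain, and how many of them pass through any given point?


An STS(v) is a 2-(v, 3, 1) BIBD: block size k = 3, λ = 1.
Replication: r(k − 1) = λ(v − 1) ⇒ r·2 = 15 − 1 = 14 ⇒ r = 7.
Block count: b = v(v − 1)/6 = 15·14/6 = 210/6 = 35.
(Check via bk = vr: 35·3 = 105 = 15·7 = 105 ✓.)

r = 7, b = 35.


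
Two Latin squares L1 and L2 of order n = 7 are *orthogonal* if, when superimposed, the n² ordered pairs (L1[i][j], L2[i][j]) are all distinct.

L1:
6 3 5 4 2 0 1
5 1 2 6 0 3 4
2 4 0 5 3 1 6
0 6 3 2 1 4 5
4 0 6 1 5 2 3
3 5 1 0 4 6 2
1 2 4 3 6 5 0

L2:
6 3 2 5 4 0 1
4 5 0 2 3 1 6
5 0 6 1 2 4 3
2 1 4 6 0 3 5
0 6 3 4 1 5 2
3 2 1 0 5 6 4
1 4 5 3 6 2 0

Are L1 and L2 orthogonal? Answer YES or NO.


Form the n² = 49 superimposed pairs (L1[i][j], L2[i][j]), row by row (rows and columns indexed from 0):
row 0: (6,6) (3,3) (5,2) (4,5) (2,4) (0,0) (1,1)
row 1: (5,4) (1,5) (2,0) (6,2) (0,3) (3,1) (4,6)
row 2: (2,5) (4,0) (0,6) (5,1) (3,2) (1,4) (6,3)
row 3: (0,2) (6,1) (3,4) (2,6) (1,0) (4,3) (5,5)
row 4: (4,0) (0,6) (6,3) (1,4) (5,1) (2,5) (3,2)
row 5: (3,3) (5,2) (1,1) (0,0) (4,5) (6,6) (2,4)
row 6: (1,1) (2,4) (4,5) (3,3) (6,6) (5,2) (0,0)
Orthogonality requires all 49 pairs distinct.
But the pair (4,0) repeats: cell (2,1) has L1 = 4, L2 = 0, and cell (4,0) has L1 = 4, L2 = 0.
A repeated pair means some other pair never occurs (only 28 distinct pairs out of 49), so the squares are not orthogonal.
Conclusion: NO.

NO


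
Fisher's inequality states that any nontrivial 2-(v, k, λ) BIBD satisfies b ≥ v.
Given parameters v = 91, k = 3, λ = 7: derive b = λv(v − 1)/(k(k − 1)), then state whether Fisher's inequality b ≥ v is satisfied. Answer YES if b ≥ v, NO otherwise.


r = λ(v − 1)/(k − 1) = 7·90/2 = 315.
b = vr/k = 91·315/3 = 9555.
Fisher's inequality: b ≥ v ⇔ 9555 ≥ 91? YES.

YES


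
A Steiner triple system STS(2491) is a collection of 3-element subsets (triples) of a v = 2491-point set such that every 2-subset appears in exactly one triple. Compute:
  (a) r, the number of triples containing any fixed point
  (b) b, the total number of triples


An STS(v) is a 2-(v, 3, 1) BIBD: block size k = 3, λ = 1.
Replication: r(k − 1) = λ(v − 1) ⇒ r·2 = 2491 − 1 = 2490 ⇒ r = 1245.
Block count: bk = vr ⇒ b·3 = 2491·1245 = 3101295 ⇒ b = 1033765.

r = 1245, b = 1033765.


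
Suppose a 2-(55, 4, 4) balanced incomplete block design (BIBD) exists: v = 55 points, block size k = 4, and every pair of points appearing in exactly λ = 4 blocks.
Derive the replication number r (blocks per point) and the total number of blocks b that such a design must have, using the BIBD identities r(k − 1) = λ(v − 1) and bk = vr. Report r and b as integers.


Any 2-(v, k, λ) BIBD satisfies two necessary conditions:
  (i)  Each point sits in r blocks, and counting incidences through any fixed point gives r(k − 1) = λ(v − 1), so r = λ(v − 1)/(k − 1).
  (ii) Total incidences bk = vr, so b = vr/k.
Step 1: r = λ(v − 1)/(k − 1) = 4·(55 − 1)/(4 − 1) = 4·54/3 = 216/3 = 72.
Step 2: b = vr/k = 55·72/4 = 3960/4 = 990.
Check integrality: r = 72 ∈ Z ✓, b = 990 ∈ Z ✓.
(These identities are necessary conditions: they determine r and b for any design with these parameters, but do not by themselves prove that one exists.)

r = 72, b = 990.


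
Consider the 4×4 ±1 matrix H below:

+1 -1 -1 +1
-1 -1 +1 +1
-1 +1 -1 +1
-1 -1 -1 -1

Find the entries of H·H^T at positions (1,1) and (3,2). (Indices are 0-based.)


Row 1 of H: [-1, -1, 1, 1].
Row 2 of H: [-1, 1, -1, 1].
Row 3 of H: [-1, -1, -1, -1].
(H·H^T)[1][1] = Σ_j H[1][j]·H[1][j] = (-1)² + (-1)² + (1)² + (1)² = 1 + 1 + 1 + 1 = 4.
(H·H^T)[3][2] = Σ_j H[3][j]·H[2][j] = (-1)·(-1) + (-1)·(1) + (-1)·(-1) + (-1)·(1) = 1 + -1 + 1 + -1 = 0.
So rows 3 and 2 are orthogonal; the diagonal entry equals n = 4.

(1,1) entry = 4; (3,2) entry = 0.


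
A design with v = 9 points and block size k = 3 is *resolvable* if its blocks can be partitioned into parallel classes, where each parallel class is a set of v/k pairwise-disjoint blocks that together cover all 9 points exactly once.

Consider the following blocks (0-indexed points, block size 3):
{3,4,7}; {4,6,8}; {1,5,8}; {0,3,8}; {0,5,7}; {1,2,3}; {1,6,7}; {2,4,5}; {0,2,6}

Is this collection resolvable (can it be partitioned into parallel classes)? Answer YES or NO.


v = 9, block size k = 3, number of blocks = 9.
For resolvability, blocks must partition into parallel classes of size v/k = 3.
Total blocks must therefore be a multiple of 3: 9 = 3·3 + 0 ⇒ divisible ✓.
Greedy packing gives 3 candidate class(es). Each should be a full parallel class (size 3, covers all 9 points).
  Class 1 (3 blocks): {3,4,7}; {1,5,8}; {0,2,6}. Points covered: [0, 1, 2, 3, 4, 5, 6, 7, 8].
  Class 2 (3 blocks): {4,6,8}; {0,5,7}; {1,2,3}. Points covered: [0, 1, 2, 3, 4, 5, 6, 7, 8].
  Class 3 (3 blocks): {0,3,8}; {1,6,7}; {2,4,5}. Points covered: [0, 1, 2, 3, 4, 5, 6, 7, 8].
All classes full (size 3)? YES. All classes cover every point? YES.
Resolvable? YES.

YES


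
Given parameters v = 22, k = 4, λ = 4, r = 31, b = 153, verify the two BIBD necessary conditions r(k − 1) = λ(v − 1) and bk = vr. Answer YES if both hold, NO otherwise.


Condition (i): r(k − 1) = 31·3 = 93; λ(v − 1) = 4·21 = 84. Match? NO.
Condition (ii): bk = 153·4 = 612; vr = 22·31 = 682. Match? NO.
Both conditions hold? NO.

NO


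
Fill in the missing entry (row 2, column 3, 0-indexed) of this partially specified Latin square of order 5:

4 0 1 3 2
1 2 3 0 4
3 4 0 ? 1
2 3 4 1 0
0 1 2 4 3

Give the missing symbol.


Row 2 contains symbols [0, 1, 3, 4] — missing [2].
Column 3 contains symbols [0, 1, 3, 4] — missing [2].
The missing symbol must appear in both missing sets; intersection = [2].
Therefore the hidden value is 2.

Missing value = 2.


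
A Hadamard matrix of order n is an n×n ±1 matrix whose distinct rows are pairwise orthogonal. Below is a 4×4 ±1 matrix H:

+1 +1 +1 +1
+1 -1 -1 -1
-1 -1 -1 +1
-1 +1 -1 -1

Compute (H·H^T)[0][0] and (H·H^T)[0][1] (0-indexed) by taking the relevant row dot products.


Row 0 of H: [1, 1, 1, 1].
Row 1 of H: [1, -1, -1, -1].
(H·H^T)[0][0] = Σ_j H[0][j]·H[0][j] = (1)² + (1)² + (1)² + (1)² = 1 + 1 + 1 + 1 = 4.
(H·H^T)[0][1] = Σ_j H[0][j]·H[1][j] = (1)·(1) + (1)·(-1) + (1)·(-1) + (1)·(-1) = 1 + -1 + -1 + -1 = -2.
Rows 0 and 1 are not orthogonal (dot product = -2 ≠ 0), so H is not a Hadamard matrix.

(0,0) entry = 4; (0,1) entry = -2.


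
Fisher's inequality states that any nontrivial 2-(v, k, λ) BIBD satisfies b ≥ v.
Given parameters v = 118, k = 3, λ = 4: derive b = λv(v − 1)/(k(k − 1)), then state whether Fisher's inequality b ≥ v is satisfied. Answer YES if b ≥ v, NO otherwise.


r = λ(v − 1)/(k − 1) = 4·117/2 = 234.
b = vr/k = 118·234/3 = 9204.
Fisher's inequality: b ≥ v ⇔ 9204 ≥ 118? YES.

YES


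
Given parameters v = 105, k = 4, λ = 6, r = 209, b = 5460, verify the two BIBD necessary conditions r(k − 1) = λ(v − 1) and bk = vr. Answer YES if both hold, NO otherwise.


Condition (i): r(k − 1) = 209·3 = 627; λ(v − 1) = 6·104 = 624. Match? NO.
Condition (ii): bk = 5460·4 = 21840; vr = 105·209 = 21945. Match? NO.
Both conditions hold? NO.

NO


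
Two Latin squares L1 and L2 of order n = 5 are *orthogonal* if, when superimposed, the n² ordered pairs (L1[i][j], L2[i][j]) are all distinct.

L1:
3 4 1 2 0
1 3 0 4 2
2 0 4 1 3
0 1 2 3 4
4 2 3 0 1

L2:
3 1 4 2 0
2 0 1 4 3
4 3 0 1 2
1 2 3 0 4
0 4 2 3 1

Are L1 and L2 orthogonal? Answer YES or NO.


Form the n² = 25 superimposed pairs (L1[i][j], L2[i][j]), row by row (rows and columns indexed from 0):
row 0: (3,3) (4,1) (1,4) (2,2) (0,0)
row 1: (1,2) (3,0) (0,1) (4,4) (2,3)
row 2: (2,4) (0,3) (4,0) (1,1) (3,2)
row 3: (0,1) (1,2) (2,3) (3,0) (4,4)
row 4: (4,0) (2,4) (3,2) (0,3) (1,1)
Orthogonality requires all 25 pairs distinct.
But the pair (0,1) repeats: cell (1,2) has L1 = 0, L2 = 1, and cell (3,0) has L1 = 0, L2 = 1.
A repeated pair means some other pair never occurs (only 15 distinct pairs out of 25), so the squares are not orthogonal.
Conclusion: NO.

NO


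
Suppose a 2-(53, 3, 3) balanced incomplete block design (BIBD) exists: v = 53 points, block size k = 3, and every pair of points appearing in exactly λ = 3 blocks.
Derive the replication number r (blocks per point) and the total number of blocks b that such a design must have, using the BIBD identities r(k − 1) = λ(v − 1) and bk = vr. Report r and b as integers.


Any 2-(v, k, λ) BIBD satisfies two necessary conditions:
  (i)  Each point sits in r blocks, and counting incidences through any fixed point gives r(k − 1) = λ(v − 1), so r = λ(v − 1)/(k − 1).
  (ii) Total incidences bk = vr, so b = vr/k.
Step 1: r = λ(v − 1)/(k − 1) = 3·(53 − 1)/(3 − 1) = 3·52/2 = 156/2 = 78.
Step 2: b = vr/k = 53·78/3 = 4134/3 = 1378.
Check integrality: r = 78 ∈ Z ✓, b = 1378 ∈ Z ✓.
(These identities are necessary conditions: they determine r and b for any design with these parameters, but do not by themselves prove that one exists.)

r = 78, b = 1378.


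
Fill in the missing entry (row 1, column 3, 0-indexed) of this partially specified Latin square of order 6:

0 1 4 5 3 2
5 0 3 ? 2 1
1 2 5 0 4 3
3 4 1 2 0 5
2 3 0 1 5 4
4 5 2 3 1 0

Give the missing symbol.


Row 1 contains symbols [0, 1, 2, 3, 5] — missing [4].
Column 3 contains symbols [0, 1, 2, 3, 5] — missing [4].
The missing symbol must appear in both missing sets; intersection = [4].
Therefore the hidden value is 4.

Missing value = 4.


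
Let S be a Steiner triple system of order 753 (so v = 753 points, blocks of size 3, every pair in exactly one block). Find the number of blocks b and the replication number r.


An STS(v) is a 2-(v, 3, 1) BIBD: block size k = 3, λ = 1.
Replication: r(k − 1) = λ(v − 1) ⇒ r·2 = 753 − 1 = 752 ⇒ r = 376.
Block count: bk = vr ⇒ b·3 = 753·376 = 283128 ⇒ b = 94376.

r = 376, b = 94376.


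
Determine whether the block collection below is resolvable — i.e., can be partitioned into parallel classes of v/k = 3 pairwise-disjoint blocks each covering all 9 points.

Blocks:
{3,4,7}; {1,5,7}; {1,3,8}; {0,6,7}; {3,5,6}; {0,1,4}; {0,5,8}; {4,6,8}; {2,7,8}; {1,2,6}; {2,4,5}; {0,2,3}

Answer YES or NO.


v = 9, block size k = 3, number of blocks = 12.
For resolvability, blocks must partition into parallel classes of size v/k = 3.
Total blocks must therefore be a multiple of 3: 12 = 3·4 + 0 ⇒ divisible ✓.
Greedy packing gives 4 candidate class(es). Each should be a full parallel class (size 3, covers all 9 points).
  Class 1 (3 blocks): {3,4,7}; {0,5,8}; {1,2,6}. Points covered: [0, 1, 2, 3, 4, 5, 6, 7, 8].
  Class 2 (3 blocks): {1,5,7}; {4,6,8}; {0,2,3}. Points covered: [0, 1, 2, 3, 4, 5, 6, 7, 8].
  Class 3 (3 blocks): {1,3,8}; {0,6,7}; {2,4,5}. Points covered: [0, 1, 2, 3, 4, 5, 6, 7, 8].
  Class 4 (3 blocks): {3,5,6}; {0,1,4}; {2,7,8}. Points covered: [0, 1, 2, 3, 4, 5, 6, 7, 8].
All classes full (size 3)? YES. All classes cover every point? YES.
Resolvable? YES.

YES


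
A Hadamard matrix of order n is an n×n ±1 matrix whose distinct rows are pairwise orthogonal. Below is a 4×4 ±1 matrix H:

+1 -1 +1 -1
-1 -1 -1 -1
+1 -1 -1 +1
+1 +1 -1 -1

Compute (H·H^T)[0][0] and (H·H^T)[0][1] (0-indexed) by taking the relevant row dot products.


Row 0 of H: [1, -1, 1, -1].
Row 1 of H: [-1, -1, -1, -1].
(H·H^T)[0][0] = Σ_j H[0][j]·H[0][j] = (1)² + (-1)² + (1)² + (-1)² = 1 + 1 + 1 + 1 = 4.
(H·H^T)[0][1] = Σ_j H[0][j]·H[1][j] = (1)·(-1) + (-1)·(-1) + (1)·(-1) + (-1)·(-1) = -1 + 1 + -1 + 1 = 0.
So rows 0 and 1 are orthogonal; the diagonal entry equals n = 4.

(0,0) entry = 4; (0,1) entry = 0.


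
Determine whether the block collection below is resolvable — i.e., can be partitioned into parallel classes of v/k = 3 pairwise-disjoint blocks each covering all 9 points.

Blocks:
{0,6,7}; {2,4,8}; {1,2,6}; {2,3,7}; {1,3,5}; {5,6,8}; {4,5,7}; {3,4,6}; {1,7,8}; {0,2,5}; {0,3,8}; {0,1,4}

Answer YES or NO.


v = 9, block size k = 3, number of blocks = 12.
For resolvability, blocks must partition into parallel classes of size v/k = 3.
Total blocks must therefore be a multiple of 3: 12 = 3·4 + 0 ⇒ divisible ✓.
Greedy packing gives 4 candidate class(es). Each should be a full parallel class (size 3, covers all 9 points).
  Class 1 (3 blocks): {0,6,7}; {2,4,8}; {1,3,5}. Points covered: [0, 1, 2, 3, 4, 5, 6, 7, 8].
  Class 2 (3 blocks): {1,2,6}; {4,5,7}; {0,3,8}. Points covered: [0, 1, 2, 3, 4, 5, 6, 7, 8].
  Class 3 (3 blocks): {2,3,7}; {5,6,8}; {0,1,4}. Points covered: [0, 1, 2, 3, 4, 5, 6, 7, 8].
  Class 4 (3 blocks): {3,4,6}; {1,7,8}; {0,2,5}. Points covered: [0, 1, 2, 3, 4, 5, 6, 7, 8].
All classes full (size 3)? YES. All classes cover every point? YES.
Resolvable? YES.

YES


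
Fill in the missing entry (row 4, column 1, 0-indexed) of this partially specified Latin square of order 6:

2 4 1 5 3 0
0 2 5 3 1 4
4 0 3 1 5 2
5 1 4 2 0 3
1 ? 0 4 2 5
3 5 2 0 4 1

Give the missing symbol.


Row 4 contains symbols [0, 1, 2, 4, 5] — missing [3].
Column 1 contains symbols [0, 1, 2, 4, 5] — missing [3].
The missing symbol must appear in both missing sets; intersection = [3].
Therefore the hidden value is 3.

Missing value = 3.


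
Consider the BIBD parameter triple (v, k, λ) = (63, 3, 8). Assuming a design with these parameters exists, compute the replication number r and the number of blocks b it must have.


Any 2-(v, k, λ) BIBD satisfies two necessary conditions:
  (i)  Each point sits in r blocks, and counting incidences through any fixed point gives r(k − 1) = λ(v − 1), so r = λ(v − 1)/(k − 1).
  (ii) Total incidences bk = vr, so b = vr/k.
Step 1: r = λ(v − 1)/(k − 1) = 8·(63 − 1)/(3 − 1) = 8·62/2 = 496/2 = 248.
Step 2: b = vr/k = 63·248/3 = 15624/3 = 5208.
Check integrality: r = 248 ∈ Z ✓, b = 5208 ∈ Z ✓.
(These identities are necessary conditions: they determine r and b for any design with these parameters, but do not by themselves prove that one exists.)

r = 248, b = 5208.


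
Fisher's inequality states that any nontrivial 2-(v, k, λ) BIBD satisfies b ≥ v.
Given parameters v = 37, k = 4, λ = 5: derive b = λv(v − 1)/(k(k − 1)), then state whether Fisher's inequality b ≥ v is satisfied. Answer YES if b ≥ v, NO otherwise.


b = λv(v − 1)/(k(k − 1)) = 5·37·36/(4·3) = 6660/12 = 555.
Compare with v = 37: b ≥ v, so Fisher's inequality holds.

YES


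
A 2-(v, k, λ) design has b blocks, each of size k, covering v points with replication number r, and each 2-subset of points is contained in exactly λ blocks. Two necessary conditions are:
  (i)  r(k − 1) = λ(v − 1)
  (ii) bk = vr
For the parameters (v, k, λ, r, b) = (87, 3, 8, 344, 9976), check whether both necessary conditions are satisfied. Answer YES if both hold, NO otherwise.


Condition (i): r(k − 1) = 344·2 = 688; λ(v − 1) = 8·86 = 688. Match? YES.
Condition (ii): bk = 9976·3 = 29928; vr = 87·344 = 29928. Match? YES.
Both conditions hold? YES.

YES


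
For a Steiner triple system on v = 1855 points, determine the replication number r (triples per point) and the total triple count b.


An STS(v) is a 2-(v, 3, 1) BIBD: block size k = 3, λ = 1.
Replication: r(k − 1) = λ(v − 1) ⇒ r·2 = 1855 − 1 = 1854 ⇒ r = 927.
Block count: b = v(v − 1)/6 = 1855·1854/6 = 3439170/6 = 573195.
(Check via bk = vr: 573195·3 = 1719585 = 1855·927 = 1719585 ✓.)

r = 927, b = 573195.


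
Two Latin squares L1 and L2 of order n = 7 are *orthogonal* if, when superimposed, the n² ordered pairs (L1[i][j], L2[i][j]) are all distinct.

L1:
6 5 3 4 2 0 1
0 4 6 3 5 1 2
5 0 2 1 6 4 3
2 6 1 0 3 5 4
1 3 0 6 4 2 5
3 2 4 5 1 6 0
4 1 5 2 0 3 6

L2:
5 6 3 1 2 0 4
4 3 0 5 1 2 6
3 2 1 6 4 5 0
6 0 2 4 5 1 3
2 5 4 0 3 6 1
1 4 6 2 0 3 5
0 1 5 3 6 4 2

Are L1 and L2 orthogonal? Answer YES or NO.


Form the n² = 49 superimposed pairs (L1[i][j], L2[i][j]), row by row (rows and columns indexed from 0):
row 0: (6,5) (5,6) (3,3) (4,1) (2,2) (0,0) (1,4)
row 1: (0,4) (4,3) (6,0) (3,5) (5,1) (1,2) (2,6)
row 2: (5,3) (0,2) (2,1) (1,6) (6,4) (4,5) (3,0)
row 3: (2,6) (6,0) (1,2) (0,4) (3,5) (5,1) (4,3)
row 4: (1,2) (3,5) (0,4) (6,0) (4,3) (2,6) (5,1)
row 5: (3,1) (2,4) (4,6) (5,2) (1,0) (6,3) (0,5)
row 6: (4,0) (1,1) (5,5) (2,3) (0,6) (3,4) (6,2)
Orthogonality requires all 49 pairs distinct.
But the pair (2,6) repeats: cell (1,6) has L1 = 2, L2 = 6, and cell (3,0) has L1 = 2, L2 = 6.
A repeated pair means some other pair never occurs (only 35 distinct pairs out of 49), so the squares are not orthogonal.
Conclusion: NO.

NO


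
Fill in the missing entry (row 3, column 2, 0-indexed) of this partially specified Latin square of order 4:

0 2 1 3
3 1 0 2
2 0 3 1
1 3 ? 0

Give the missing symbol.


Row 3 contains symbols [0, 1, 3] — missing [2].
Column 2 contains symbols [0, 1, 3] — missing [2].
The missing symbol must appear in both missing sets; intersection = [2].
Therefore the hidden value is 2.

Missing value = 2.


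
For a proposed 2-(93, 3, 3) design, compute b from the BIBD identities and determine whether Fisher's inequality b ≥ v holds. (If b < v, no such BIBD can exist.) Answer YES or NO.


r = λ(v − 1)/(k − 1) = 3·92/2 = 138.
b = vr/k = 93·138/3 = 4278.
Fisher's inequality: b ≥ v ⇔ 4278 ≥ 93? YES.

YES


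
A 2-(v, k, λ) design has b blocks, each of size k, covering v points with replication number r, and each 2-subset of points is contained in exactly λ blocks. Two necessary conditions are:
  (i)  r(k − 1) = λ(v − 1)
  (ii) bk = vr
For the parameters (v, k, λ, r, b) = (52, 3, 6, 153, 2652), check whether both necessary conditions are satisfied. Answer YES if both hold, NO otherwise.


Condition (i): r(k − 1) = 153·2 = 306; λ(v − 1) = 6·51 = 306. Match? YES.
Condition (ii): bk = 2652·3 = 7956; vr = 52·153 = 7956. Match? YES.
Both conditions hold? YES.

YES


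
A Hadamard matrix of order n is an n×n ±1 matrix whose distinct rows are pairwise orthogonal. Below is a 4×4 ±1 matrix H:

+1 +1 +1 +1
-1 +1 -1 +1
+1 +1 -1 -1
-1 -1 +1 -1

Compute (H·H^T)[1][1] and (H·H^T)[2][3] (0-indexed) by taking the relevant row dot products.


Row 1 of H: [-1, 1, -1, 1].
Row 2 of H: [1, 1, -1, -1].
Row 3 of H: [-1, -1, 1, -1].
(H·H^T)[1][1] = Σ_j H[1][j]·H[1][j] = (-1)² + (1)² + (-1)² + (1)² = 1 + 1 + 1 + 1 = 4.
(H·H^T)[2][3] = Σ_j H[2][j]·H[3][j] = (1)·(-1) + (1)·(-1) + (-1)·(1) + (-1)·(-1) = -1 + -1 + -1 + 1 = -2.
Rows 2 and 3 are not orthogonal (dot product = -2 ≠ 0), so H is not a Hadamard matrix.

(1,1) entry = 4; (2,3) entry = -2.


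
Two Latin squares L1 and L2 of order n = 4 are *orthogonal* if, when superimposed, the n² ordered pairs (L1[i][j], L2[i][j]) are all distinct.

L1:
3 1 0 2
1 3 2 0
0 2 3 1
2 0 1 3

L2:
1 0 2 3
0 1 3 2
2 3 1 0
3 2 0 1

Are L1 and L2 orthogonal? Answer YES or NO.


Form the n² = 16 superimposed pairs (L1[i][j], L2[i][j]), row by row (rows and columns indexed from 0):
row 0: (3,1) (1,0) (0,2) (2,3)
row 1: (1,0) (3,1) (2,3) (0,2)
row 2: (0,2) (2,3) (3,1) (1,0)
row 3: (2,3) (0,2) (1,0) (3,1)
Orthogonality requires all 16 pairs distinct.
But the pair (1,0) repeats: cell (0,1) has L1 = 1, L2 = 0, and cell (1,0) has L1 = 1, L2 = 0.
A repeated pair means some other pair never occurs (only 4 distinct pairs out of 16), so the squares are not orthogonal.
Conclusion: NO.

NO


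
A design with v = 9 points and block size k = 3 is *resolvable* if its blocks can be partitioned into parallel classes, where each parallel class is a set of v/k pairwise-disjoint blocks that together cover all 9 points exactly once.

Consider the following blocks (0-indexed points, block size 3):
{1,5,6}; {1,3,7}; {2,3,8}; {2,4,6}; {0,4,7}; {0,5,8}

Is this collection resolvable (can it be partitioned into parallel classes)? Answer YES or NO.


v = 9, block size k = 3, number of blocks = 6.
For resolvability, blocks must partition into parallel classes of size v/k = 3.
Total blocks must therefore be a multiple of 3: 6 = 3·2 + 0 ⇒ divisible ✓.
Greedy packing gives 2 candidate class(es). Each should be a full parallel class (size 3, covers all 9 points).
  Class 1 (3 blocks): {1,5,6}; {2,3,8}; {0,4,7}. Points covered: [0, 1, 2, 3, 4, 5, 6, 7, 8].
  Class 2 (3 blocks): {1,3,7}; {2,4,6}; {0,5,8}. Points covered: [0, 1, 2, 3, 4, 5, 6, 7, 8].
All classes full (size 3)? YES. All classes cover every point? YES.
Resolvable? YES.

YES


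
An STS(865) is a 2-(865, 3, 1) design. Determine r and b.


An STS(v) is a 2-(v, 3, 1) BIBD: block size k = 3, λ = 1.
Replication: r(k − 1) = λ(v − 1) ⇒ r·2 = 865 − 1 = 864 ⇒ r = 432.
Block count: b = v(v − 1)/6 = 865·864/6 = 747360/6 = 124560.
(Check via bk = vr: 124560·3 = 373680 = 865·432 = 373680 ✓.)

r = 432, b = 124560.


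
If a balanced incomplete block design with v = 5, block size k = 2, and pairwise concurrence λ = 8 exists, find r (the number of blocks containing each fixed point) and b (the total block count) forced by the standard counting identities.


Any 2-(v, k, λ) BIBD satisfies two necessary conditions:
  (i)  Each point sits in r blocks, and counting incidences through any fixed point gives r(k − 1) = λ(v − 1), so r = λ(v − 1)/(k − 1).
  (ii) Total incidences bk = vr, so b = vr/k.
Step 1: r = λ(v − 1)/(k − 1) = 8·(5 − 1)/(2 − 1) = 8·4/1 = 32/1 = 32.
Step 2: b = vr/k = 5·32/2 = 160/2 = 80.
Check integrality: r = 32 ∈ Z ✓, b = 80 ∈ Z ✓.
(These identities are necessary conditions: they determine r and b for any design with these parameters, but do not by themselves prove that one exists.)

r = 32, b = 80.


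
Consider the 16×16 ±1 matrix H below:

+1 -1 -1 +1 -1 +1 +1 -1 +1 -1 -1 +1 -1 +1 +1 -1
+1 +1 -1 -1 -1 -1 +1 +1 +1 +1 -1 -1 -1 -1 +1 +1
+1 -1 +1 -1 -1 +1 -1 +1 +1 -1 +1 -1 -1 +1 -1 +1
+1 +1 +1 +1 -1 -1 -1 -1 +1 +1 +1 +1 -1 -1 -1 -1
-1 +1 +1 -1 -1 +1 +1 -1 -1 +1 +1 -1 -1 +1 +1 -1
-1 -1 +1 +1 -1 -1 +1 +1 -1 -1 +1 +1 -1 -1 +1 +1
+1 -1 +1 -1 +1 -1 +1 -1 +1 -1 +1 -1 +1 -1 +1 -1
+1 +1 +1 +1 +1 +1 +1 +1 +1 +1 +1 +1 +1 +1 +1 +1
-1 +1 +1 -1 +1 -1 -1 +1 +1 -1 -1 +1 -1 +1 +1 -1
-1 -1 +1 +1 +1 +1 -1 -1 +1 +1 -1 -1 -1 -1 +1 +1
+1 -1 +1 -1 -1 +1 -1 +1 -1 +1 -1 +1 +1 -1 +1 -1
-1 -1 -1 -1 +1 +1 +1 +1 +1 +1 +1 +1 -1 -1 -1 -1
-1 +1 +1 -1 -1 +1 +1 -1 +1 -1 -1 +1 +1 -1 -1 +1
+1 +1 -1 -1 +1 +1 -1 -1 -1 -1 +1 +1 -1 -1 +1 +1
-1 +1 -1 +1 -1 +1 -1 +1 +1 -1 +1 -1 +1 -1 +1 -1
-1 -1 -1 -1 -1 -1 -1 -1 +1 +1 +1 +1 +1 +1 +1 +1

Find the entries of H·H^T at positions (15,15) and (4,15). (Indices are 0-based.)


Row 4 of H: [-1, 1, 1, -1, -1, 1, 1, -1, -1, 1, 1, -1, -1, 1, 1, -1].
Row 15 of H: [-1, -1, -1, -1, -1, -1, -1, -1, 1, 1, 1, 1, 1, 1, 1, 1].
(H·H^T)[15][15] = Σ_j H[15][j]·H[15][j] = (-1)² + (-1)² + (-1)² + (-1)² + (-1)² + (-1)² + (-1)² + (-1)² + (1)² + (1)² + (1)² + (1)² + (1)² + (1)² + (1)² + (1)² = 1 + 1 + 1 + 1 + 1 + 1 + 1 + 1 + 1 + 1 + 1 + 1 + 1 + 1 + 1 + 1 = 16.
(H·H^T)[4][15] = Σ_j H[4][j]·H[15][j] = (-1)·(-1) + (1)·(-1) + (1)·(-1) + (-1)·(-1) + (-1)·(-1) + (1)·(-1) + (1)·(-1) + (-1)·(-1) + (-1)·(1) + (1)·(1) + (1)·(1) + (-1)·(1) + (-1)·(1) + (1)·(1) + (1)·(1) + (-1)·(1) = 1 + -1 + -1 + 1 + 1 + -1 + -1 + 1 + -1 + 1 + 1 + -1 + -1 + 1 + 1 + -1 = 0.
So rows 4 and 15 are orthogonal; the diagonal entry equals n = 16.

(15,15) entry = 16; (4,15) entry = 0.


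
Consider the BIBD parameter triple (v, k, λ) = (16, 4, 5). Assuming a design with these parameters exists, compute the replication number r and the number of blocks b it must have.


Any 2-(v, k, λ) BIBD satisfies two necessary conditions:
  (i)  Each point sits in r blocks, and counting incidences through any fixed point gives r(k − 1) = λ(v − 1), so r = λ(v − 1)/(k − 1).
  (ii) Total incidences bk = vr, so b = vr/k.
Step 1: r = λ(v − 1)/(k − 1) = 5·(16 − 1)/(4 − 1) = 5·15/3 = 75/3 = 25.
Step 2: b = vr/k = 16·25/4 = 400/4 = 100.
Check integrality: r = 25 ∈ Z ✓, b = 100 ∈ Z ✓.
(These identities are necessary conditions: they determine r and b for any design with these parameters, but do not by themselves prove that one exists.)

r = 25, b = 100.


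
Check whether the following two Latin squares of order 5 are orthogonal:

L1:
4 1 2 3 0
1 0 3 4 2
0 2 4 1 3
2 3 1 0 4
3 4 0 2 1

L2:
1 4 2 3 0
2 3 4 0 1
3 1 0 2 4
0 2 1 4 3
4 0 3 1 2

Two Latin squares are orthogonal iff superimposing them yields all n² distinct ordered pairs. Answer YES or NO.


Form the n² = 25 superimposed pairs (L1[i][j], L2[i][j]), row by row (rows and columns indexed from 0):
row 0: (4,1) (1,4) (2,2) (3,3) (0,0)
row 1: (1,2) (0,3) (3,4) (4,0) (2,1)
row 2: (0,3) (2,1) (4,0) (1,2) (3,4)
row 3: (2,0) (3,2) (1,1) (0,4) (4,3)
row 4: (3,4) (4,0) (0,3) (2,1) (1,2)
Orthogonality requires all 25 pairs distinct.
But the pair (0,3) repeats: cell (1,1) has L1 = 0, L2 = 3, and cell (2,0) has L1 = 0, L2 = 3.
A repeated pair means some other pair never occurs (only 15 distinct pairs out of 25), so the squares are not orthogonal.
Conclusion: NO.

NO


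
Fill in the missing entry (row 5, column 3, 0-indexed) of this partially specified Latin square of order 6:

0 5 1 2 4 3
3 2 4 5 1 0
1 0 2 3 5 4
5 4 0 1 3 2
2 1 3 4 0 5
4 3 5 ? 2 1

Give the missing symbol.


Row 5 contains symbols [1, 2, 3, 4, 5] — missing [0].
Column 3 contains symbols [1, 2, 3, 4, 5] — missing [0].
The missing symbol must appear in both missing sets; intersection = [0].
Therefore the hidden value is 0.

Missing value = 0.


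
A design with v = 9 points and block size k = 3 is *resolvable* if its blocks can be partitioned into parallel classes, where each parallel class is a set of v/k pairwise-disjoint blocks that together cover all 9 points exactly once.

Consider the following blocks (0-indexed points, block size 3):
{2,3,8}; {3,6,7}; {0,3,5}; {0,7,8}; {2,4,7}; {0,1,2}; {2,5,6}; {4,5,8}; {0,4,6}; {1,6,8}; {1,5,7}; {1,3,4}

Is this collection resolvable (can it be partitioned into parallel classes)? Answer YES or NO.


v = 9, block size k = 3, number of blocks = 12.
For resolvability, blocks must partition into parallel classes of size v/k = 3.
Total blocks must therefore be a multiple of 3: 12 = 3·4 + 0 ⇒ divisible ✓.
Greedy packing gives 4 candidate class(es). Each should be a full parallel class (size 3, covers all 9 points).
  Class 1 (3 blocks): {2,3,8}; {0,4,6}; {1,5,7}. Points covered: [0, 1, 2, 3, 4, 5, 6, 7, 8].
  Class 2 (3 blocks): {3,6,7}; {0,1,2}; {4,5,8}. Points covered: [0, 1, 2, 3, 4, 5, 6, 7, 8].
  Class 3 (3 blocks): {0,3,5}; {2,4,7}; {1,6,8}. Points covered: [0, 1, 2, 3, 4, 5, 6, 7, 8].
  Class 4 (3 blocks): {0,7,8}; {2,5,6}; {1,3,4}. Points covered: [0, 1, 2, 3, 4, 5, 6, 7, 8].
All classes full (size 3)? YES. All classes cover every point? YES.
Resolvable? YES.

YES
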